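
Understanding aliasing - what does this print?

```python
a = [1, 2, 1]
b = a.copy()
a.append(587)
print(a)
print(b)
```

Key concept: list.copy() creates independent copy.
Step by step:
`a = [1, 2, 1]` → a = [1, 2, 1]
`b = a.copy()` → b = [1, 2, 1]
`a.append(587)` → a = [1, 2, 1, 587]
`print(a)` → prints [1, 2, 1, 587]
`print(b)` → prints [1, 2, 1]

Answer:
[1, 2, 1, 587]
[1, 2, 1]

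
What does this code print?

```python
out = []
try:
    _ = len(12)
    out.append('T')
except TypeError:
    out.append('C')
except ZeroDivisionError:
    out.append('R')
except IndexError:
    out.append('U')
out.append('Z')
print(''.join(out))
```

Execution trace: 'C' (except TypeError) → 'Z' (after the try/except). Output: CZ

Answer: CZ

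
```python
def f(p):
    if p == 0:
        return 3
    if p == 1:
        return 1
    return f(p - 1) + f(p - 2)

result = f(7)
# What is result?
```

Build up from base cases: f(0)=3, f(1)=1, f(2)=4, f(3)=5, f(4)=9, f(5)=14, f(6)=23, ..., f(7)=37

Answer: 37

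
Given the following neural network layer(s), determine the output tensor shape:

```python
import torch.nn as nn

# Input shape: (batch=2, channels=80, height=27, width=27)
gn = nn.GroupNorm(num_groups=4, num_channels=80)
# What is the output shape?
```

Input: (2, 80, 27, 27) -> Output: (2, 80, 27, 27)

Answer: (2, 80, 27, 27)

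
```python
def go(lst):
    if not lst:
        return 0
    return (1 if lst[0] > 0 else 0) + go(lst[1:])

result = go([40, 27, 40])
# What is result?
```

Count of positive elements in [40, 27, 40] = 3

Answer: 3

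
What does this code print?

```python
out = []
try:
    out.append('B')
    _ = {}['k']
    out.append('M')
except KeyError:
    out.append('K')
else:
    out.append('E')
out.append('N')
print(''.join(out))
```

Execution trace: 'B' (try body) → 'K' (except KeyError) → 'N' (after the try/except). Output: BKN

Answer: BKN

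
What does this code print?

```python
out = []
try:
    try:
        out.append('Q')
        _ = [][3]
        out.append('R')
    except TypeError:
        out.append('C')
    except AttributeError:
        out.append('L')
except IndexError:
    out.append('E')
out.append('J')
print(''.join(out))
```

Execution trace: 'Q' (try body) → 'E' (outer except IndexError) → 'J' (after the try/except). Output: QEJ

Answer: QEJ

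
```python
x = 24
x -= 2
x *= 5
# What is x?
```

Trace:
`x = 24` → x = 24
`x -= 2` → x = 22
`x *= 5` → x = 110
So x = 110

Answer: 110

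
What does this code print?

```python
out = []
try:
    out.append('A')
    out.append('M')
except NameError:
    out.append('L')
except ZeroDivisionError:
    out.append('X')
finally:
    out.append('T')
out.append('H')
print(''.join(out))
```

Execution trace: 'A' (try body) → 'M' (try body, no exception) → 'T' (finally) → 'H' (after the try/except). Output: AMTH

Answer: AMTH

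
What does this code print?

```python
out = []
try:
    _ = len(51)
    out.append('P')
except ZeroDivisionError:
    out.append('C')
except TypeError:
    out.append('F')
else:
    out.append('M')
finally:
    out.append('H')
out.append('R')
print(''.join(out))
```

Execution trace: 'F' (except TypeError) → 'H' (finally) → 'R' (after the try/except). Output: FHR

Answer: FHR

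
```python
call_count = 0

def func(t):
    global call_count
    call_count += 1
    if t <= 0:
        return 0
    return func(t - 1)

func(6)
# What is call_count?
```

Linear recursion stepping by 1: 7 calls from t=6 down to ≤0.

Answer: 7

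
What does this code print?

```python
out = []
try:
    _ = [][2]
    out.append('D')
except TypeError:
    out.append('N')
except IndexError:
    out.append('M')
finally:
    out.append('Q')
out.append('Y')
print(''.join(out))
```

Execution trace: 'M' (except IndexError) → 'Q' (finally) → 'Y' (after the try/except). Output: MQY

Answer: MQY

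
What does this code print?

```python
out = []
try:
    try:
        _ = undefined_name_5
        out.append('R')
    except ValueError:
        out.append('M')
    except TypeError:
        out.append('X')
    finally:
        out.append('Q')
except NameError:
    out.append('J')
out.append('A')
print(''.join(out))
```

Execution trace: 'Q' (finally) → 'J' (outer except NameError) → 'A' (after the try/except). Output: QJA

Answer: QJA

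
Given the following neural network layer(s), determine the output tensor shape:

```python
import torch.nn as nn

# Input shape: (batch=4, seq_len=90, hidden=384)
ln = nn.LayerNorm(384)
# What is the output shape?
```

Input: (4, 90, 384) -> Output: (4, 90, 384)

Answer: (4, 90, 384)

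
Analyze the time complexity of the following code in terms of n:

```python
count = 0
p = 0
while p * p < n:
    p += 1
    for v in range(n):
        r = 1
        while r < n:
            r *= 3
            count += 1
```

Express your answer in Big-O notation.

Each loop level contributes: √n × n × log n. Multiplying the contributions gives O(n√n log n).

Answer: O(n√n log n)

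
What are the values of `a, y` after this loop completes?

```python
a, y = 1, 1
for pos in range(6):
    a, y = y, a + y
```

Fibonacci: after 6 iterations
`a, y` takes the values: (1, 1) → (1, 2) → (2, 3) → (3, 5) → (5, 8) → (8, 13) → (13, 21)

Answer: 13, 21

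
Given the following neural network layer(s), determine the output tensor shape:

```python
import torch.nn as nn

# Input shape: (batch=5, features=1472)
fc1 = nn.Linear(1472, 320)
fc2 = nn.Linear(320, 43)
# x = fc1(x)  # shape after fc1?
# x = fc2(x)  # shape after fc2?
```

Input: (5, 1472) -> after fc1: (5, 320) -> Output: (5, 43)

Answer: (5, 43)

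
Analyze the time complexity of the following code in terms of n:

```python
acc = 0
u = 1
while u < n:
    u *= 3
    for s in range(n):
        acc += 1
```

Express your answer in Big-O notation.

Each loop level contributes: log n × n. Multiplying the contributions gives O(n log n).

Answer: O(n log n)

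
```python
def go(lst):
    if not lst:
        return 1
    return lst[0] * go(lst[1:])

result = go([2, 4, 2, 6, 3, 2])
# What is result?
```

Product over [2, 4, 2, 6, 3, 2] = 2 * 4 * 2 * 6 * 3 * 2 = 576

Answer: 576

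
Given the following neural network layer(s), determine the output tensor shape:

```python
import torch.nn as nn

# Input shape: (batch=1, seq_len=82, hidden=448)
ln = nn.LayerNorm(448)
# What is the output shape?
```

Input: (1, 82, 448) -> Output: (1, 82, 448)

Answer: (1, 82, 448)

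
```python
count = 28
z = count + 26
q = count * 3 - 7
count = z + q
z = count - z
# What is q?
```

Trace:
`count = 28` → count = 28
`z = count + 26` → z = 54
`q = count * 3 - 7` → q = 77
`count = z + q` → count = 131
`z = count - z` → z = 77
So q = 77

Answer: 77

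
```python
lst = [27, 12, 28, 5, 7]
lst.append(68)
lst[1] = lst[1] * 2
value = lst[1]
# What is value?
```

Trace:
`lst = [27, 12, 28, 5, 7]` → lst = [27, 12, 28, 5, 7]
`lst.append(68)` → lst = [27, 12, 28, 5, 7, 68]
`lst[1] = lst[1] * 2` → lst = [27, 24, 28, 5, 7, 68]
`value = lst[1]` → value = 24
So value = 24

Answer: 24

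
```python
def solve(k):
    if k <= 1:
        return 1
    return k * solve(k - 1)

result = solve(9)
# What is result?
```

solve(9) = 9 * 8 * 7 * 6 * 5 * 4 * 3 * 2 * 1 = 362880

Answer: 362880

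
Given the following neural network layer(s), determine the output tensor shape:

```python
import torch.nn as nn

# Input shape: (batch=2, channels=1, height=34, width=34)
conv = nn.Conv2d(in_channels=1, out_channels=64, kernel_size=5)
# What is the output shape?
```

Input: (2, 1, 34, 34) -> Output: (2, 64, 30, 30)

Answer: (2, 64, 30, 30)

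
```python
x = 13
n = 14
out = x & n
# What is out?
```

Trace:
`x = 13` → x = 13
`n = 14` → n = 14
`out = x & n` → out = 12
So out = 12

Answer: 12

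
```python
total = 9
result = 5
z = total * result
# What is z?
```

Trace:
`total = 9` → total = 9
`result = 5` → result = 5
`z = total * result` → z = 45
So z = 45

Answer: 45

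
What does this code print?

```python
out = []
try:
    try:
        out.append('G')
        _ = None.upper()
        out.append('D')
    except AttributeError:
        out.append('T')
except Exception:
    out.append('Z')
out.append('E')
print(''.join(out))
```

Execution trace: 'G' (inner try body) → 'T' (inner except AttributeError) → 'E' (after the try/except). Output: GTE

Answer: GTE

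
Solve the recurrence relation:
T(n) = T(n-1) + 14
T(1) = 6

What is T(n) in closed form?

Unrolling: T(n) = T(1) + 14·(n-1) = 6 + 14(n-1) = 14n - 8.

Answer: T(n) = 14n - 8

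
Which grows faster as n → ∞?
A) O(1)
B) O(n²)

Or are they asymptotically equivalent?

O(1) vs O(n²): Higher order terms dominate.

Answer: B) O(n²) grows faster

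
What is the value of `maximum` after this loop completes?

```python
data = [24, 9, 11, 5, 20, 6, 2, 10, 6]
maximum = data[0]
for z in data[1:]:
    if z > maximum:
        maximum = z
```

Maximum of [24, 9, 11, 5, 20, 6, 2, 10, 6]
`maximum` takes the values: 24

Answer: 24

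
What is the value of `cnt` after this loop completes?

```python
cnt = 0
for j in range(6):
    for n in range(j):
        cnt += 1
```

Triangle number: 0+1+2+...+5
`cnt` takes the values: 0 → 1 → 2 → 3 → 4 → 5 → 6 → 7 → 8 → 9 → 10 → 11 → 12 → 13 → 14 → 15

Answer: 15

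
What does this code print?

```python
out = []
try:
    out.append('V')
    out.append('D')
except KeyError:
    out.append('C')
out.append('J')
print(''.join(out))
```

Execution trace: 'V' (try body) → 'D' (try body, no exception) → 'J' (after the try/except). Output: VDJ

Answer: VDJ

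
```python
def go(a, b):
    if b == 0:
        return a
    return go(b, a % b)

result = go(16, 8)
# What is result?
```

go(16, 8) -> go(8, 0) -> 8

Answer: 8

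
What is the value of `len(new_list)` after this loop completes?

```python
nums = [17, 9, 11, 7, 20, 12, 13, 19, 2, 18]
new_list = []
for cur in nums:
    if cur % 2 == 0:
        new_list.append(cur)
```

Count even numbers in [17, 9, 11, 7, 20, 12, 13, 19, 2, 18]
`new_list` takes the values: [] → [20] → [20, 12] → [20, 12, 2] → [20, 12, 2, 18]
So `len(new_list)` = 4

Answer: 4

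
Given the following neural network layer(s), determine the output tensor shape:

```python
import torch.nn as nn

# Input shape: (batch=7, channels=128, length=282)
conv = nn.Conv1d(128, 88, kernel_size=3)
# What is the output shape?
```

Input: (7, 128, 282) -> Output: (7, 88, 280)

Answer: (7, 88, 280)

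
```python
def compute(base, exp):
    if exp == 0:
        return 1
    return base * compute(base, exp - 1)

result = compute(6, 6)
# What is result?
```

compute(6, 6) = 6 * 6 * 6 * 6 * 6 * 6 = 46656

Answer: 46656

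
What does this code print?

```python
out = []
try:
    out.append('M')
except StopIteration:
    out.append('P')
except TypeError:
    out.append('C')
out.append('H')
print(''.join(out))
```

Execution trace: 'M' (try body, no exception) → 'H' (after the try/except). Output: MH

Answer: MH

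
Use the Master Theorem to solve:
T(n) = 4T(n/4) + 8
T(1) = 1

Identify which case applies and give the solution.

a=4, b=4, f(n)=8. log_4(4) = 1. Since c=0 < 1, Case 1 applies: T(n) = Θ(n^log_b(a)) = O(n).

Answer: O(n) - Case 1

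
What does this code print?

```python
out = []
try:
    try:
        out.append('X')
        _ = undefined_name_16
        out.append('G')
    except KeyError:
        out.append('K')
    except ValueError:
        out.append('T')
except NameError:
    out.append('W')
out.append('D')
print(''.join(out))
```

Execution trace: 'X' (try body) → 'W' (outer except NameError) → 'D' (after the try/except). Output: XWD

Answer: XWD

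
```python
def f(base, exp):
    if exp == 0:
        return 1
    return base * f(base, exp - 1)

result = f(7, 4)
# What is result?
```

f(7, 4) = 7 * 7 * 7 * 7 = 2401

Answer: 2401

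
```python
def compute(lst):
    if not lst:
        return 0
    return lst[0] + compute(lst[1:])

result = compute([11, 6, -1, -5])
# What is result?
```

11 + 6 + (-1) + (-5) + 0 = 11

Answer: 11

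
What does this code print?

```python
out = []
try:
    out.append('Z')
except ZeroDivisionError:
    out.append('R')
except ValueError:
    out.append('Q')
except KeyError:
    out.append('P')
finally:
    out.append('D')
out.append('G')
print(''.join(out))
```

Execution trace: 'Z' (try body, no exception) → 'D' (finally) → 'G' (after the try/except). Output: ZDG

Answer: ZDG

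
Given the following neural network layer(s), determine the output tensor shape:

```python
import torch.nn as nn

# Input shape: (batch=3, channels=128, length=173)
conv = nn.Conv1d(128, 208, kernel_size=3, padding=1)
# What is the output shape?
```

Input: (3, 128, 173) -> Output: (3, 208, 173)

Answer: (3, 208, 173)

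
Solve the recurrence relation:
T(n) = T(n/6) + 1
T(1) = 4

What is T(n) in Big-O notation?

Each step divides n by 6 and adds 1. After log_6(n) steps we reach T(1)=4. So T(n) = 1·log_6(n) + 4 = O(log n).

Answer: O(log n)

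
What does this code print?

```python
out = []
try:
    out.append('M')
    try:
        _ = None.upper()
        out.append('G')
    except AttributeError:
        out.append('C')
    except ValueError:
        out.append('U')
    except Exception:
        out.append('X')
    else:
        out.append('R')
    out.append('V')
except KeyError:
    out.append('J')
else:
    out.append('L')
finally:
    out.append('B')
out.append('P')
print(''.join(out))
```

Execution trace: 'M' (try body) → 'C' (inner except AttributeError) → 'V' (try body, no exception) → 'L' (else) → 'B' (finally) → 'P' (after the try/except). Output: MCVLBP

Answer: MCVLBP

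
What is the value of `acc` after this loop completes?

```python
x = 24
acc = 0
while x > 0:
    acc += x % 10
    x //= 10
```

Sum digits of 24
`acc` takes the values: 0 → 4 → 6

Answer: 6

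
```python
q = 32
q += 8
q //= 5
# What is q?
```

Trace:
`q = 32` → q = 32
`q += 8` → q = 40
`q //= 5` → q = 8
So q = 8

Answer: 8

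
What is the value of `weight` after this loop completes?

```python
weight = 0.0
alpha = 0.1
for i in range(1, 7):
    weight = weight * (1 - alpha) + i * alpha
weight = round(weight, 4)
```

Moving average with lr=0.1
`weight` takes the values: 0.0 → 0.1 → 0.29 → 0.561 → 0.9049 → 1.31441 → 1.782969 → 1.783

Answer: 1.783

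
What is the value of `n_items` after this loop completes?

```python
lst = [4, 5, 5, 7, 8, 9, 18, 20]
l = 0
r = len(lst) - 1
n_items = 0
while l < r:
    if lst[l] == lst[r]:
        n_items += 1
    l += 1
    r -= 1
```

Count matching pairs from ends
`n_items` takes the values: 0

Answer: 0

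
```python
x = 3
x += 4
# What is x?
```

Trace:
`x = 3` → x = 3
`x += 4` → x = 7
So x = 7

Answer: 7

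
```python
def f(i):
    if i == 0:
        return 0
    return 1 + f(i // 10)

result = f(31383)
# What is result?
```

Count of digits of 31383: 5

Answer: 5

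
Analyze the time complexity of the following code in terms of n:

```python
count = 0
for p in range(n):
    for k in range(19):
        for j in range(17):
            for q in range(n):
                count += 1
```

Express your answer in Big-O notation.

Each loop level contributes: n × 1 × 1 × n. Multiplying the contributions gives O(n^2).

Answer: O(n^2)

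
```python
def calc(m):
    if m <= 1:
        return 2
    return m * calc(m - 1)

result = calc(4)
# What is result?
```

calc(4) = 4 * 3 * 2 * 2 = 48

Answer: 48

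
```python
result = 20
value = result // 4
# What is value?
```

Trace:
`result = 20` → result = 20
`value = result // 4` → value = 5
So value = 5

Answer: 5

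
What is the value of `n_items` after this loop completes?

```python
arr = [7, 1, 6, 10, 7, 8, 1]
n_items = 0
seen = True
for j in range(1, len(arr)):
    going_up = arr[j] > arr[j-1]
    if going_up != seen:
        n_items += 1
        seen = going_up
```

Count direction changes in [7, 1, 6, 10, 7, 8, 1]
`n_items` takes the values: 0 → 1 → 2 → 3 → 4 → 5

Answer: 5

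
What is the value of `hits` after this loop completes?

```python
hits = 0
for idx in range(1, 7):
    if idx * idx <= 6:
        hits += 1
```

Count numbers where idx² ≤ 6
`hits` takes the values: 0 → 1 → 2

Answer: 2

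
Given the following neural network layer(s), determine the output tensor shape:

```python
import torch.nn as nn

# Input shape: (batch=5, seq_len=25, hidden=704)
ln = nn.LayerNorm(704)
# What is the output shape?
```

Input: (5, 25, 704) -> Output: (5, 25, 704)

Answer: (5, 25, 704)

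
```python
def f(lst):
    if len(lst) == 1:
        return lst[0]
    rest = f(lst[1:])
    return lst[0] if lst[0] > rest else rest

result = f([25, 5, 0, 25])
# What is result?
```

Recursive max over [25, 5, 0, 25] = 25

Answer: 25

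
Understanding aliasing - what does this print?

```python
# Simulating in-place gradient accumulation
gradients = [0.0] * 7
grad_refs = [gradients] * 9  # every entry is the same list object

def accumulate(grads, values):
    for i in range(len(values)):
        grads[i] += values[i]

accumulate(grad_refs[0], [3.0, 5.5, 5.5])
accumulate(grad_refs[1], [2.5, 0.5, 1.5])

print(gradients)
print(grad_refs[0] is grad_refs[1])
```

Key concept: gradient accumulation aliasing.
Step by step:
`gradients = [0.0] * 7` → gradients = [0.0, 0.0, 0.0, 0.0, 0.0, 0.0, 0.0]
`grad_refs = [gradients] * 9` → grad_refs = [[0.0, 0.0, 0.0, 0.0, 0.0, 0.0, 0.0], [0.0, 0.0, 0.0, 0.0, 0.0, 0.0, 0.0], [0.0, 0.0, 0.0, 0.0, 0.0, 0.0, 0.0], [0.0, 0.0, 0.0, 0.0, 0.0, 0.0, 0.0], [0.0, 0.0, 0.0, 0.0, 0.0, 0.0, 0.0], [0.0, 0.0, 0.0, 0.0, 0.0, 0.0, 0.0], [0.0, 0.0, 0.0, 0.0, 0.0, 0.0, 0.0], [0.0, 0.0, 0.0, 0.0, 0.0, 0.0, 0.0], [0.0, 0.0, 0.0, 0.0, 0.0, 0.0, 0.0]]
`accumulate(grad_refs[0], [3.0, 5.5, 5.5])` → gradients = [3.0, 5.5, 5.5, 0.0, 0.0, 0.0, 0.0]; grad_refs = [[3.0, 5.5, 5.5, 0.0, 0.0, 0.0, 0.0], [3.0, 5.5, 5.5, 0.0, 0.0, 0.0, 0.0], [3.0, 5.5, 5.5, 0.0, 0.0, 0.0, 0.0], [3.0, 5.5, 5.5, 0.0, 0.0, 0.0, 0.0], [3.0, 5.5, 5.5, 0.0, 0.0, 0.0, 0.0], [3.0, 5.5, 5.5, 0.0, 0.0, 0.0, 0.0], [3.0, 5.5, 5.5, 0.0, 0.0, 0.0, 0.0], [3.0, 5.5, 5.5, 0.0, 0.0, 0.0, 0.0], [3.0, 5.5, 5.5, 0.0, 0.0, 0.0, 0.0]]
`accumulate(grad_refs[1], [2.5, 0.5, 1.5])` → gradients = [5.5, 6.0, 7.0, 0.0, 0.0, 0.0, 0.0]; grad_refs = [[5.5, 6.0, 7.0, 0.0, 0.0, 0.0, 0.0], [5.5, 6.0, 7.0, 0.0, 0.0, 0.0, 0.0], [5.5, 6.0, 7.0, 0.0, 0.0, 0.0, 0.0], [5.5, 6.0, 7.0, 0.0, 0.0, 0.0, 0.0], [5.5, 6.0, 7.0, 0.0, 0.0, 0.0, 0.0], [5.5, 6.0, 7.0, 0.0, 0.0, 0.0, 0.0], [5.5, 6.0, 7.0, 0.0, 0.0, 0.0, 0.0], [5.5, 6.0, 7.0, 0.0, 0.0, 0.0, 0.0], [5.5, 6.0, 7.0, 0.0, 0.0, 0.0, 0.0]]
`print(gradients)` → prints [5.5, 6.0, 7.0, 0.0, 0.0, 0.0, 0.0]
`print(grad_refs[0] is grad_refs[1])` → prints True

Answer:
[5.5, 6.0, 7.0, 0.0, 0.0, 0.0, 0.0]
True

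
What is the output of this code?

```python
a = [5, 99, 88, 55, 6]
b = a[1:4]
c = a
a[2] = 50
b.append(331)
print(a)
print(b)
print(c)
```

Key concept: slice vs alias.
Step by step:
`a = [5, 99, 88, 55, 6]` → a = [5, 99, 88, 55, 6]
`b = a[1:4]` → b = [99, 88, 55]
`c = a` → c = [5, 99, 88, 55, 6] (same object as a)
`a[2] = 50` → a = [5, 99, 50, 55, 6] (same object as c); c = [5, 99, 50, 55, 6] (same object as a)
`b.append(331)` → b = [99, 88, 55, 331]
`print(a)` → prints [5, 99, 50, 55, 6]
`print(b)` → prints [99, 88, 55, 331]
`print(c)` → prints [5, 99, 50, 55, 6]

Answer:
[5, 99, 50, 55, 6]
[99, 88, 55, 331]
[5, 99, 50, 55, 6]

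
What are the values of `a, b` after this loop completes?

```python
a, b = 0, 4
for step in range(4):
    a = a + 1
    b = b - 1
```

a goes 0→4, b goes 4→0
`a, b` takes the values: (0, 4) → (1, 4) → (1, 3) → (2, 3) → (2, 2) → (3, 2) → (3, 1) → (4, 1) → (4, 0)

Answer: 4, 0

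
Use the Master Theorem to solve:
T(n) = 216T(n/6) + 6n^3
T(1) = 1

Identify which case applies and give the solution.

a=216, b=6, f(n)=6n^3. log_6(216) = 3. Since c=3 = 3, Case 2 applies: T(n) = Θ(n^log_b(a) · log n) = O(n^3 log n).

Answer: O(n^3 log n) - Case 2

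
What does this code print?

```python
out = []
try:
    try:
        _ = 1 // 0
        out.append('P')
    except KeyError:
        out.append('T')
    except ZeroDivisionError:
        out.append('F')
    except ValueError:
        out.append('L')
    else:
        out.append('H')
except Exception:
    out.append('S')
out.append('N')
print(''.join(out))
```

Execution trace: 'F' (inner except ZeroDivisionError) → 'N' (after the try/except). Output: FN

Answer: FN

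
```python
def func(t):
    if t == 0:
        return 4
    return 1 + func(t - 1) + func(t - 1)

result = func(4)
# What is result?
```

func(t) = 1 + 2·func(t-1), func(0)=4. Closed form: (4+1)·2^4 - 1 = 79.

Answer: 79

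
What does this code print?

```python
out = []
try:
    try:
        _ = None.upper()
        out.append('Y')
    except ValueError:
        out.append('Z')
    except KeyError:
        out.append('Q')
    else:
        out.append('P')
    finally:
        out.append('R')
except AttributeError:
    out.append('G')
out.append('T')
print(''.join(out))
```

Execution trace: 'R' (finally) → 'G' (outer except AttributeError) → 'T' (after the try/except). Output: RGT

Answer: RGT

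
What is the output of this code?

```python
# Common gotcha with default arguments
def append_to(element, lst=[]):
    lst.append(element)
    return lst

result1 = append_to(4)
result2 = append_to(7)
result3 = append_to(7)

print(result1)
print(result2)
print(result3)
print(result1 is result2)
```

Key concept: mutable default argument gotcha.
Step by step:
`result1 = append_to(4)` → result1 = [4]
`result2 = append_to(7)` → result1 = [4, 7] (same object as result2); result2 = [4, 7] (same object as result1)
`result3 = append_to(7)` → result1 = [4, 7, 7] (same object as result2, result3); result2 = [4, 7, 7] (same object as result1, result3); result3 = [4, 7, 7] (same object as result1, result2)
`print(result1)` → prints [4, 7, 7]
`print(result2)` → prints [4, 7, 7]
`print(result3)` → prints [4, 7, 7]
`print(result1 is result2)` → prints True

Answer:
[4, 7, 7]
[4, 7, 7]
[4, 7, 7]
True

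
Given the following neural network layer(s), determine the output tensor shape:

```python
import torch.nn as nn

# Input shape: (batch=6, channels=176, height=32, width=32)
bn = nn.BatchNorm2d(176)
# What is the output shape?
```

Input: (6, 176, 32, 32) -> Output: (6, 176, 32, 32)

Answer: (6, 176, 32, 32)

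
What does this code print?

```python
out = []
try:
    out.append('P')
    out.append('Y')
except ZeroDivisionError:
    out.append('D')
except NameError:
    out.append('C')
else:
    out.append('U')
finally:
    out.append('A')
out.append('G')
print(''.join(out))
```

Execution trace: 'P' (try body) → 'Y' (try body, no exception) → 'U' (else) → 'A' (finally) → 'G' (after the try/except). Output: PYUAG

Answer: PYUAG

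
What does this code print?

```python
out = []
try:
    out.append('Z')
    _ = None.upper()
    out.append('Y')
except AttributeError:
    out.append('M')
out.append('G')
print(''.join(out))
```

Execution trace: 'Z' (try body) → 'M' (except AttributeError) → 'G' (after the try/except). Output: ZMG

Answer: ZMG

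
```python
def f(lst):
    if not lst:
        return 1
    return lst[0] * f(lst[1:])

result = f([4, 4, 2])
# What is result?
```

Product over [4, 4, 2] = 4 * 4 * 2 = 32

Answer: 32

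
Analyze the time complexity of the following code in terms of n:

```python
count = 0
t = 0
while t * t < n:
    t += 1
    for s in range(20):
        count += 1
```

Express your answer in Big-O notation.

Each loop level contributes: √n × 1. Multiplying the contributions gives O(√n).

Answer: O(√n)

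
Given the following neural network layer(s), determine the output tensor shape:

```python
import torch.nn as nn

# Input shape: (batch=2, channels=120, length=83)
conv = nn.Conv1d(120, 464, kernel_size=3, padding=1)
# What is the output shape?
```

Input: (2, 120, 83) -> Output: (2, 464, 83)

Answer: (2, 464, 83)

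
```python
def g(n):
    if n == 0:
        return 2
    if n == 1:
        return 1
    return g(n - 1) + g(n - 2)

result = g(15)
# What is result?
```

Build up from base cases: g(0)=2, g(1)=1, g(2)=3, g(3)=4, g(4)=7, g(5)=11, g(6)=18, ..., g(15)=1364

Answer: 1364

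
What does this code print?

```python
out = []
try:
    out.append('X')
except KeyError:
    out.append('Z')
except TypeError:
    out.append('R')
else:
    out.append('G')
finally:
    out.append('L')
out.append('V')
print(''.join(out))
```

Execution trace: 'X' (try body, no exception) → 'G' (else) → 'L' (finally) → 'V' (after the try/except). Output: XGLV

Answer: XGLV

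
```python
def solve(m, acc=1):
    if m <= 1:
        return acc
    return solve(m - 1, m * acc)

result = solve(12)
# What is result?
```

Accumulator trace (n, acc): (12, 1) -> (11, 12) -> (10, 132) -> (9, 1320) -> (8, 11880) -> (7, 95040) -> (6, 665280) -> (5, 3991680) -> (4, 19958400) -> (3, 79833600) -> (2, 239500800) -> (1, 479001600) -> return 479001600

Answer: 479001600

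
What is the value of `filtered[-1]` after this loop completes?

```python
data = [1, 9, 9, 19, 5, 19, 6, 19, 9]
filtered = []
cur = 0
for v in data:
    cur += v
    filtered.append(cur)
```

Cumulative sum ends at 96
`filtered` takes the values: [] → [1] → [1, 10] → [1, 10, 19] → [1, 10, 19, 38] → [1, 10, 19, 38, 43] → [1, 10, 19, 38, 43, 62] → [1, 10, 19, 38, 43, 62, 68] → [1, 10, 19, 38, 43, 62, 68, 87] → [1, 10, 19, 38, 43, 62, 68, 87, 96]
So `filtered[-1]` = 96

Answer: 96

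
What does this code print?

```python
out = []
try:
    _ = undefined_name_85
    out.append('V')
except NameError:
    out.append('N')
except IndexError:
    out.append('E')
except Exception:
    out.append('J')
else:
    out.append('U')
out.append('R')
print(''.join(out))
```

Execution trace: 'N' (except NameError) → 'R' (after the try/except). Output: NR

Answer: NR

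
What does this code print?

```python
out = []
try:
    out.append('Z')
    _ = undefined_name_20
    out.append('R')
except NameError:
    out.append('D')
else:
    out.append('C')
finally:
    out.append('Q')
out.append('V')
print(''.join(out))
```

Execution trace: 'Z' (try body) → 'D' (except NameError) → 'Q' (finally) → 'V' (after the try/except). Output: ZDQV

Answer: ZDQV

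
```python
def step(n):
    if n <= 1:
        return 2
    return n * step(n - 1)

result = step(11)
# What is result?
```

step(11) = 11 * 10 * 9 * 8 * 7 * 6 * 5 * 4 * 3 * 2 * 2 = 79833600

Answer: 79833600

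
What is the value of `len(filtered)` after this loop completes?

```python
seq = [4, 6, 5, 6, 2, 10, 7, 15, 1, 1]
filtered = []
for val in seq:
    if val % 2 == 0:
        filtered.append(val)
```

Count even numbers in [4, 6, 5, 6, 2, 10, 7, 15, 1, 1]
`filtered` takes the values: [] → [4] → [4, 6] → [4, 6, 6] → [4, 6, 6, 2] → [4, 6, 6, 2, 10]
So `len(filtered)` = 5

Answer: 5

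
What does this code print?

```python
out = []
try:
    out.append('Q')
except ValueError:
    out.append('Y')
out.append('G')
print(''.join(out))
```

Execution trace: 'Q' (try body, no exception) → 'G' (after the try/except). Output: QG

Answer: QG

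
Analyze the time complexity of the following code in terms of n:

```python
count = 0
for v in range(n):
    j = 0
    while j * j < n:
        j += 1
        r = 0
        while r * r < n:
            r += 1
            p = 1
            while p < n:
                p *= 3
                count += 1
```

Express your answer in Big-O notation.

Each loop level contributes: n × √n × √n × log n. Multiplying the contributions gives O(n^2 log n).

Answer: O(n^2 log n)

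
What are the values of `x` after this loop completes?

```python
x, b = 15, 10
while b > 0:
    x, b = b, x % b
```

GCD of 15 and 10
`x` takes the values: 15 → 10 → 5

Answer: 5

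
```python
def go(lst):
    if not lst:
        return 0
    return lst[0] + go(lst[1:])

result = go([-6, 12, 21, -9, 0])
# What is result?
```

(-6) + 12 + 21 + (-9) + 0 + 0 = 18

Answer: 18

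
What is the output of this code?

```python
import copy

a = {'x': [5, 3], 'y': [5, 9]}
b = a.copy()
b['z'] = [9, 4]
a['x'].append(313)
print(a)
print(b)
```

Key concept: shallow copy of dict with mutable values.
Step by step:
`a = {'x': [5, 3], 'y': [5, 9]}` → a = {'x': [5, 3], 'y': [5, 9]}
`b = a.copy()` → b = {'x': [5, 3], 'y': [5, 9]}
`b['z'] = [9, 4]` → b = {'x': [5, 3], 'y': [5, 9], 'z': [9, 4]}
`a['x'].append(313)` → a = {'x': [5, 3, 313], 'y': [5, 9]}; b = {'x': [5, 3, 313], 'y': [5, 9], 'z': [9, 4]}
`print(a)` → prints {'x': [5, 3, 313], 'y': [5, 9]}
`print(b)` → prints {'x': [5, 3, 313], 'y': [5, 9], 'z': [9, 4]}

Answer:
{'x': [5, 3, 313], 'y': [5, 9]}
{'x': [5, 3, 313], 'y': [5, 9], 'z': [9, 4]}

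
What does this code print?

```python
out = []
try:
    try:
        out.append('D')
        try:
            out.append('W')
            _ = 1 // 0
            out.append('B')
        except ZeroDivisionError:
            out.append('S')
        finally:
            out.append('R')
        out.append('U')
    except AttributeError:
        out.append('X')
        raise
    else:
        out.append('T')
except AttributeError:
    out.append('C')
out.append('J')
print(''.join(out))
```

Execution trace: 'D' (try body) → 'W' (inner try body) → 'S' (inner except ZeroDivisionError) → 'R' (inner finally) → 'U' (try body, no exception) → 'T' (else) → 'J' (after the try/except). Output: DWSRUTJ

Answer: DWSRUTJ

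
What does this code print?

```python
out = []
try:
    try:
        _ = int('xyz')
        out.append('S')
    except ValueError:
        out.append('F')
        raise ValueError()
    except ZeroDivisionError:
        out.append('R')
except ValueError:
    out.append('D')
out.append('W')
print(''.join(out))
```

Execution trace: 'F' (except ValueError) → 'D' (outer except ValueError) → 'W' (after the try/except). Output: FDW

Answer: FDW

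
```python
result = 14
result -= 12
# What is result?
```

Trace:
`result = 14` → result = 14
`result -= 12` → result = 2
So result = 2

Answer: 2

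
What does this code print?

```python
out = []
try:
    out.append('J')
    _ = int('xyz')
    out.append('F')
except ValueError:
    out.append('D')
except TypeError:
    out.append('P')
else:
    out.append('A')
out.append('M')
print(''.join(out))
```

Execution trace: 'J' (try body) → 'D' (except ValueError) → 'M' (after the try/except). Output: JDM

Answer: JDM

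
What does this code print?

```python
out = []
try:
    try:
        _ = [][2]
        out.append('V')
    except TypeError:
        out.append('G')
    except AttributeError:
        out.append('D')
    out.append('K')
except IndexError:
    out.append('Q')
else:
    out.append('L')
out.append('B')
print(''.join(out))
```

Execution trace: 'Q' (except IndexError) → 'B' (after the try/except). Output: QB

Answer: QB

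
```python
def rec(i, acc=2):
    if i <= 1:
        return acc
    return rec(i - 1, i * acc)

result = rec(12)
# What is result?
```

Accumulator trace (n, acc): (12, 2) -> (11, 24) -> (10, 264) -> (9, 2640) -> (8, 23760) -> (7, 190080) -> (6, 1330560) -> (5, 7983360) -> (4, 39916800) -> (3, 159667200) -> (2, 479001600) -> (1, 958003200) -> return 958003200

Answer: 958003200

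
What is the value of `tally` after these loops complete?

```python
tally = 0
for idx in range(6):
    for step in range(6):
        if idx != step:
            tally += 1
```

6² - 6 (exclude diagonal)
`tally` takes the values: 0 → 1 → 2 → 3 → 4 → 5 → 6 → 7 → 8 → 9 → 10 → 11 → 12 → 13 → 14 → 15 → 16 → 17 → 18 → 19 → 20 → 21 → 22 → 23 → 24 → 25 → 26 → 27 → 28 → 29 → 30

Answer: 30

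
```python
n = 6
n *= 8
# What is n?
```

Trace:
`n = 6` → n = 6
`n *= 8` → n = 48
So n = 48

Answer: 48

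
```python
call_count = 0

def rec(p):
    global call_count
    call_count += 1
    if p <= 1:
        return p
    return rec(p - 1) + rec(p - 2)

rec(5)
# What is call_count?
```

Calls(p) = 1 + Calls(p-1) + Calls(p-2); Calls(0)=Calls(1)=1. For p=5 this gives 15.

Answer: 15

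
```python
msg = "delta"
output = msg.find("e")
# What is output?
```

Trace:
`msg = "delta"` → msg = 'delta'
`output = msg.find("e")` → output = 1
So output = 1

Answer: 1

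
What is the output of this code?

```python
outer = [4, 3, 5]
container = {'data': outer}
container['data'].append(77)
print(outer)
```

Key concept: dict holds reference to list.
Step by step:
`outer = [4, 3, 5]` → outer = [4, 3, 5]
`container = {'data': outer}` → container = {'data': [4, 3, 5]}
`container['data'].append(77)` → outer = [4, 3, 5, 77]; container = {'data': [4, 3, 5, 77]}
`print(outer)` → prints [4, 3, 5, 77]

Answer: [4, 3, 5, 77]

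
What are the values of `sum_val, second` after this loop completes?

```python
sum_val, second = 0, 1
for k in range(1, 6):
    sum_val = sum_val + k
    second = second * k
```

Sum and factorial of 1 to 5
`sum_val, second` takes the values: (0, 1) → (1, 1) → (3, 1) → (3, 2) → (6, 2) → (6, 6) → (10, 6) → (10, 24) → (15, 24) → (15, 120)

Answer: 15, 120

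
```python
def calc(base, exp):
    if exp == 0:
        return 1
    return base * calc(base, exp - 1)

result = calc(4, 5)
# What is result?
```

calc(4, 5) = 4 * 4 * 4 * 4 * 4 = 1024

Answer: 1024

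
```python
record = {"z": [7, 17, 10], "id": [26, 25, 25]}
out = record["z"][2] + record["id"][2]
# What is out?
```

Trace:
`record = {"z": [7, 17, 10], "id": [26, 25, 25]}` → record = {'z': [7, 17, 10], 'id': [26, 25, 25]}
`out = record["z"][2] + record["id"][2]` → out = 35
So out = 35

Answer: 35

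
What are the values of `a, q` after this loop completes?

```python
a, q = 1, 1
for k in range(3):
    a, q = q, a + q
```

Fibonacci: after 3 iterations
`a, q` takes the values: (1, 1) → (1, 2) → (2, 3) → (3, 5)

Answer: 3, 5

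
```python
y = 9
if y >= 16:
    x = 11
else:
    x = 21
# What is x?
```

Trace:
`y = 9` → y = 9
`if y >= 16: ...` → y >= 16 is False, take else branch → x = 21
So x = 21

Answer: 21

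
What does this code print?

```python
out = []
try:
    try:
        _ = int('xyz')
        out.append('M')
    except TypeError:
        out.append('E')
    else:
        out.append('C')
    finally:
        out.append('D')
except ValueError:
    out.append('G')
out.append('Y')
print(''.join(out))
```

Execution trace: 'D' (finally) → 'G' (outer except ValueError) → 'Y' (after the try/except). Output: DGY

Answer: DGY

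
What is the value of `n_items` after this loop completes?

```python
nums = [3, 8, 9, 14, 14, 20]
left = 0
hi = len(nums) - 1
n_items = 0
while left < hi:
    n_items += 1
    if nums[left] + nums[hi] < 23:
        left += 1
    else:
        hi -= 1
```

Steps to find pair summing to 23
`n_items` takes the values: 0 → 1 → 2 → 3 → 4 → 5

Answer: 5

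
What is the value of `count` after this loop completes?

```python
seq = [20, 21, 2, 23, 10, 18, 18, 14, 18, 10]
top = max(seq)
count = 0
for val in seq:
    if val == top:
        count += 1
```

Count of max value 23 in [20, 21, 2, 23, 10, 18, 18, 14, 18, 10]
`count` takes the values: 0 → 1

Answer: 1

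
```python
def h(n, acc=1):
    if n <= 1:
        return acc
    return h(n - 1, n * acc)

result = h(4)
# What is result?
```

Accumulator trace (n, acc): (4, 1) -> (3, 4) -> (2, 12) -> (1, 24) -> return 24

Answer: 24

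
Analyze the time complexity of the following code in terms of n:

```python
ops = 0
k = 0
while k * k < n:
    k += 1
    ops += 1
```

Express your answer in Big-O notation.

Each loop level contributes: √n. Multiplying the contributions gives O(√n).

Answer: O(√n)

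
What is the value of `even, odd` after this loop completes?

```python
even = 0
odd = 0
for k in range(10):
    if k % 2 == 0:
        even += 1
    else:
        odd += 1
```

Count evens and odds in range(10)
`even, odd` takes the values: (0, 0) → (1, 0) → (1, 1) → (2, 1) → (2, 2) → (3, 2) → (3, 3) → (4, 3) → (4, 4) → (5, 4) → (5, 5)

Answer: 5, 5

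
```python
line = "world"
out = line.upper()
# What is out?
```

Trace:
`line = "world"` → line = 'world'
`out = line.upper()` → out = 'WORLD'
So out = 'WORLD'

Answer: 'WORLD'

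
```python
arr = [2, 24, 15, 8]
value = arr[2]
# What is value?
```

Trace:
`arr = [2, 24, 15, 8]` → arr = [2, 24, 15, 8]
`value = arr[2]` → value = 15
So value = 15

Answer: 15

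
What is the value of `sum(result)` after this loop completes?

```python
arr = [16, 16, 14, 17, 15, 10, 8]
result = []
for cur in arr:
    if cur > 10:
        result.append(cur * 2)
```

Sum of doubled values > 10
`result` takes the values: [] → [32] → [32, 32] → [32, 32, 28] → [32, 32, 28, 34] → [32, 32, 28, 34, 30]
So `sum(result)` = 156

Answer: 156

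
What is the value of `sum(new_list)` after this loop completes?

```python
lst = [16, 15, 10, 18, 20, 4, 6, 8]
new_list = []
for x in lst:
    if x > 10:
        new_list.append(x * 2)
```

Sum of doubled values > 10
`new_list` takes the values: [] → [32] → [32, 30] → [32, 30, 36] → [32, 30, 36, 40]
So `sum(new_list)` = 138

Answer: 138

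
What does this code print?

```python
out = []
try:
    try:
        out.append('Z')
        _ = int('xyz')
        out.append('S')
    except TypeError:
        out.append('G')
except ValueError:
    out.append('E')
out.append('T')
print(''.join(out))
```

Execution trace: 'Z' (try body) → 'E' (outer except ValueError) → 'T' (after the try/except). Output: ZET

Answer: ZET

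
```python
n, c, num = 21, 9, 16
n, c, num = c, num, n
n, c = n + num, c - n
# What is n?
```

Trace:
`n, c, num = 21, 9, 16` → n = 21; c = 9; num = 16
`n, c, num = c, num, n` → n = 9; c = 16; num = 21
`n, c = n + num, c - n` → n = 30; c = 7
So n = 30

Answer: 30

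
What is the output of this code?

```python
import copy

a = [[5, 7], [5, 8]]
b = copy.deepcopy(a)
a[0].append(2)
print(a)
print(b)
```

Key concept: deep copy is fully independent.
Step by step:
`a = [[5, 7], [5, 8]]` → a = [[5, 7], [5, 8]]
`b = copy.deepcopy(a)` → b = [[5, 7], [5, 8]]
`a[0].append(2)` → a = [[5, 7, 2], [5, 8]]
`print(a)` → prints [[5, 7, 2], [5, 8]]
`print(b)` → prints [[5, 7], [5, 8]]

Answer:
[[5, 7, 2], [5, 8]]
[[5, 7], [5, 8]]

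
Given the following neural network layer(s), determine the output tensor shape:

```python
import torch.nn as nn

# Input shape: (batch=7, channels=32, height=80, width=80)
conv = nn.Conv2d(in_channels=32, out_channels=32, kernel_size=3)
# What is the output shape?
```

Input: (7, 32, 80, 80) -> Output: (7, 32, 78, 78)

Answer: (7, 32, 78, 78)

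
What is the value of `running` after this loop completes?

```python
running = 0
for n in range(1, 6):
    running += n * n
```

Sum of squares 1² to 5² = 55
`running` takes the values: 0 → 1 → 5 → 14 → 30 → 55

Answer: 55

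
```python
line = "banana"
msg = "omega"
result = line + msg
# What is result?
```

Trace:
`line = "banana"` → line = 'banana'
`msg = "omega"` → msg = 'omega'
`result = line + msg` → result = 'bananaomega'
So result = 'bananaomega'

Answer: 'bananaomega'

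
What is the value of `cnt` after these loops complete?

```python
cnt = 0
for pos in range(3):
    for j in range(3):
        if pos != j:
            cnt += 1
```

3² - 3 (exclude diagonal)
`cnt` takes the values: 0 → 1 → 2 → 3 → 4 → 5 → 6

Answer: 6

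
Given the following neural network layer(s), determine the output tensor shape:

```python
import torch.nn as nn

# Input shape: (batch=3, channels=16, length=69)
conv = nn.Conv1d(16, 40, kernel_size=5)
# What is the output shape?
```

Input: (3, 16, 69) -> Output: (3, 40, 65)

Answer: (3, 40, 65)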